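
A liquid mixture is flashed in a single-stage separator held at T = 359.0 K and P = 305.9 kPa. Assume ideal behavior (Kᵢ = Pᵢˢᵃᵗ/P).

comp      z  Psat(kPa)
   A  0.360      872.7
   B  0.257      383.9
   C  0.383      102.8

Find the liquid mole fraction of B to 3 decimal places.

Raoult's law: Kᵢ = Pᵢˢᵃᵗ/P = Pᵢˢᵃᵗ/305.9.
  K_A = 872.7/305.9 = 2.85289, K_B = 383.9/305.9 = 1.25499, K_C = 102.8/305.9 = 0.33606
Rachford–Rice: g(ψ) = Σ zᵢ(Kᵢ−1)/(1+ψ(Kᵢ−1)) = 0.
Feasibility: ΣzᵢKᵢ = 1.478, Σzᵢ/Kᵢ = 1.471 — both > 1, two phases present.
Iterate (Newton) starting at ψ = 0.5:
  ψ = 0.500: g = 0.0237, g' = -0.725 → ψ = 0.533
Converged at ψ = 0.533.
Compositions from xᵢ = zᵢ/(1+ψ(Kᵢ−1)), yᵢ = Kᵢxᵢ:
  A: x = 0.181, y = 0.517
  B: x = 0.226, y = 0.284
  C: x = 0.593, y = 0.199

x_B = 0.226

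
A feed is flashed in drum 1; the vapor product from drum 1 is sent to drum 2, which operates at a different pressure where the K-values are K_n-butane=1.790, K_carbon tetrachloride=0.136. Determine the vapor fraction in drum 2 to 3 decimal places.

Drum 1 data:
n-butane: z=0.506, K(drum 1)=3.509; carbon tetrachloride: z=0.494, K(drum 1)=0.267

Drum 1:
Rachford–Rice: g(ψ₁) = Σ zᵢ(Kᵢ−1)/(1+ψ₁(Kᵢ−1)) = 0.
Check two-phase: ΣzᵢKᵢ = 1.907 > 1 and Σzᵢ/Kᵢ = 1.994 > 1, so g(0) = 0.907 > 0 and g(1) = -0.994 < 0.
Iterate (Newton) starting at ψ₁ = 0.5:
  ψ₁ = 0.500: g = -0.0085, g' = -1.288 → ψ₁ = 0.493
Converged at ψ₁ = 0.493.
Drum-1 compositions:
  n-butane: x = 0.226, y = 0.793
  carbon tetrachloride: x = 0.774, y = 0.207
Drum-2 feed = drum-1 vapor: z₂ = (0.7934, 0.2066).
Drum 2:
Material balance + equilibrium reduce to Σ zᵢ(Kᵢ−1)/(1+ψ₂(Kᵢ−1)) = 0.
Check two-phase: ΣzᵢKᵢ = 1.448 > 1 and Σzᵢ/Kᵢ = 1.963 > 1, so g(0) = 0.448 > 0 and g(1) = -0.963 < 0.
Newton iteration, ψ₂⁰ = 0.56:
  ψ₂ = 0.560: g = 0.0886, g' = -0.817 → ψ₂ = 0.669
  ψ₂ = 0.669: g = -0.0125, g' = -1.077 → ψ₂ = 0.657
Converged at ψ₂ = 0.657.
  n-butane: x = 0.522, y = 0.935
  carbon tetrachloride: x = 0.478, y = 0.065

V/F (drum 2) = 0.657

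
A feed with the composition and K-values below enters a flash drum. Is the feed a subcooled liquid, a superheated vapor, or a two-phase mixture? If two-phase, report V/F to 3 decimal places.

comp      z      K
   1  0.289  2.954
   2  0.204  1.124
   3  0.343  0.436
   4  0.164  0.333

ΣzᵢKᵢ = 1.287; Σzᵢ/Kᵢ = 1.559.
Both exceed 1, so a two-phase solution exists.
Iterate (Newton) starting at ψ = 0.62:
  ψ = 0.620: g = -0.2052, g' = -0.698 → ψ = 0.326
  ψ = 0.326: g = -0.0077, g' = -0.697 → ψ = 0.315
Converged at ψ = 0.315.

two-phase, V/F = 0.315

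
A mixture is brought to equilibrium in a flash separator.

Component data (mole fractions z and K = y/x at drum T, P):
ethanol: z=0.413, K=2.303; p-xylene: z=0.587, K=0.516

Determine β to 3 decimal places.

β = 0.403

Rachford–Rice: g(β) = Σ zᵢ(Kᵢ−1)/(1+β(Kᵢ−1)) = 0.
Feasibility: ΣzᵢKᵢ = 1.254, Σzᵢ/Kᵢ = 1.317 — both > 1, two phases present.
Binary case is linear: z₁(K₁−1)(1+β(K₂−1)) + z₂(K₂−1)(1+β(K₁−1)) = 0
⇒ β = [z₁(K₁−1)+z₂(K₂−1)] / [−(K₁−1)(K₂−1)] = 0.2540/0.6307 = 0.403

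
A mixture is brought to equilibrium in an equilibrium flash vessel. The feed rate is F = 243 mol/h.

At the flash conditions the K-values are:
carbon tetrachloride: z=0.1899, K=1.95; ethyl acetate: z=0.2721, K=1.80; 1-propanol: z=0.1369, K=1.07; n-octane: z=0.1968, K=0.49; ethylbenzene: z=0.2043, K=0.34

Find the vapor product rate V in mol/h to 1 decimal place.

Newton–Raphson from ψ = 0.5:
  ψ = 0.5000: g = -0.04892, g' = -0.4587 → ψ = 0.3934
  ψ = 0.3934: g = -0.00144, g' = -0.4347 → ψ = 0.3900
Converged at ψ = 0.3900.
Then V = ψ·F = 0.3900·243 = 94.8 mol/h and L = F − V = 148.2 mol/h.

V = 94.8 mol/h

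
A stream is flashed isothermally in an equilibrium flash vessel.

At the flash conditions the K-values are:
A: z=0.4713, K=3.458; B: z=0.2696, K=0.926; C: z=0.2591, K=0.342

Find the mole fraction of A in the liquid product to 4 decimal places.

Iterate (Newton) starting at β = 0.5:
  β = 0.5000: g = 0.24492, g' = -0.8239 → β = 0.7973
  β = 0.7973: g = 0.01157, g' = -0.8231 → β = 0.8113
  β = 0.8113: g = -0.00009, g' = -0.8356 → β = 0.8112
Converged at β = 0.8112.
Compositions from xᵢ = zᵢ/(1+β(Kᵢ−1)), yᵢ = Kᵢxᵢ:
  A: x = 0.1574, y = 0.5443
  B: x = 0.2868, y = 0.2656
  C: x = 0.5558, y = 0.1901

x_A = 0.1574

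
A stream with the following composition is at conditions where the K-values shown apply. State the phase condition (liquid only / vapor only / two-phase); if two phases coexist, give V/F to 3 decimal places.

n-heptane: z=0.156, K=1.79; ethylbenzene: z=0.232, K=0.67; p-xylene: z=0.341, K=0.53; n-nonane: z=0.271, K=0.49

liquid only

ΣzᵢKᵢ = 0.748; Σzᵢ/Kᵢ = 1.630.
Since ΣzᵢKᵢ < 1 the mixture is below its bubble point — single liquid phase.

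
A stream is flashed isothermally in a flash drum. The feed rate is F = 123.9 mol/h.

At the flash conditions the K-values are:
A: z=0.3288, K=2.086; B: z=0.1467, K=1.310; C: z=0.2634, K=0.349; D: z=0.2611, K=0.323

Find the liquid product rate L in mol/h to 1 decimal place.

L = 112.9 mol/h

Let ψ = V/F and solve Σ zᵢ(Kᵢ−1)/(1+ψ(Kᵢ−1)) = 0.
Check two-phase: ΣzᵢKᵢ = 1.0543 > 1 and Σzᵢ/Kᵢ = 1.8327 > 1, so g(0) = 0.0543 > 0 and g(1) = -0.8327 < 0.
Newton iteration, ψ⁰ = 0.5:
  ψ = 0.5000: g = -0.25065, g' = -0.6923 → ψ = 0.1379
  ψ = 0.1379: g = -0.02920, g' = -0.5866 → ψ = 0.0882
  ψ = 0.0882: g = 0.00024, g' = -0.5973 → ψ = 0.0886
Converged at ψ = 0.0886.
Then V = ψ·F = 0.0886·123.9 = 11.0 mol/h and L = F − V = 112.9 mol/h.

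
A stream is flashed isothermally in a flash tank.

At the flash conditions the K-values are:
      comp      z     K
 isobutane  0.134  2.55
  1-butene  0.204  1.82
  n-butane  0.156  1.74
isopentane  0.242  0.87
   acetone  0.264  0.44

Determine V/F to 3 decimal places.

V/F = 0.711

Material balance + equilibrium reduce to Σ zᵢ(Kᵢ−1)/(1+V/F(Kᵢ−1)) = 0.
Check two-phase: ΣzᵢKᵢ = 1.311 > 1 and Σzᵢ/Kᵢ = 1.132 > 1, so g(0) = 0.311 > 0 and g(1) = -0.132 < 0.
Iterate (Newton) starting at V/F = 0.62:
  V/F = 0.620: g = 0.0353, g' = -0.383 → V/F = 0.712
  V/F = 0.712: g = -0.0006, g' = -0.398 → V/F = 0.711
Converged at V/F = 0.711.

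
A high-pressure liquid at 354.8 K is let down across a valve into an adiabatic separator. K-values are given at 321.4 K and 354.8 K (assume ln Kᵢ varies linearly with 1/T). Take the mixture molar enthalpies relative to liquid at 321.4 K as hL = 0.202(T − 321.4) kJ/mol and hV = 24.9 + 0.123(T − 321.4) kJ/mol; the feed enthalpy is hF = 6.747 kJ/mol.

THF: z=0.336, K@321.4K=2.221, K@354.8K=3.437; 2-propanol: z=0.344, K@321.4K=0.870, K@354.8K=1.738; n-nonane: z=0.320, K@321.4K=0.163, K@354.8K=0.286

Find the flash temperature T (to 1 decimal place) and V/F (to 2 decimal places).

T = 325.6 K, V/F = 0.24

Adiabatic flash: solve Rachford–Rice at each trial T, then check hF = ψ·hV(T) + (1−ψ)·hL(T).
  T = 321.4 K: K = (2.221, 0.870, 0.163), RR gives ψ = 0.142, H_out = 3.540 kJ/mol
  T = 354.8 K: K = (3.437, 1.738, 0.286), RR gives ψ = 0.713, H_out = 22.620 kJ/mol
  T = 338.1 K: K = (2.793, 1.251, 0.219), RR gives ψ = 0.481, H_out = 14.719 kJ/mol
  T = 329.8 K: K = (2.500, 1.049, 0.190), RR gives ψ = 0.330, H_out = 9.688 kJ/mol
  T = 325.6 K: K = (2.358, 0.957, 0.176), RR gives ψ = 0.241, H_out = 6.757 kJ/mol
  T = 323.5 K: K = (2.289, 0.913, 0.169), RR gives ψ = 0.193, H_out = 5.186 kJ/mol
Linear interpolation between T = 323.5 (H_out = 5.186) and T = 325.6 (H_out = 6.757) on hF = 6.747 gives T ≈ 325.6 K, at which ψ = 0.24.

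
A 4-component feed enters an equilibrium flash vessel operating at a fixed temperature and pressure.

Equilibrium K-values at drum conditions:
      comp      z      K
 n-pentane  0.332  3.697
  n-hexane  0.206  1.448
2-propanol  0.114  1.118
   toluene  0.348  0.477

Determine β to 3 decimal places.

Let β = V/F and solve Σ zᵢ(Kᵢ−1)/(1+β(Kᵢ−1)) = 0.
g(0) = ΣzᵢKᵢ − 1 = 0.819 and g(1) = 1 − Σzᵢ/Kᵢ = -0.064, so a root lies in (0, 1).
Iterate (Newton) starting at β = 0.35:
  β = 0.350: g = 0.3305, g' = -0.814 → β = 0.756
  β = 0.756: g = 0.0749, g' = -0.546 → β = 0.893
  β = 0.893: g = -0.0008, g' = -0.565 → β = 0.892
Converged at β = 0.892.

β = 0.892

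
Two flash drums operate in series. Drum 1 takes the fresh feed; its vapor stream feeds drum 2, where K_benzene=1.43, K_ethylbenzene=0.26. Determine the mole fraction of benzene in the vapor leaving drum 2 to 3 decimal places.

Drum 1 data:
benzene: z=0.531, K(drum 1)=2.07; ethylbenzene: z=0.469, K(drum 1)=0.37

y_benzene (drum 2) = 0.904

Drum 1:
Let ψ₁ = V/F and solve Σ zᵢ(Kᵢ−1)/(1+ψ₁(Kᵢ−1)) = 0.
Feasibility: ΣzᵢKᵢ = 1.273, Σzᵢ/Kᵢ = 1.524 — both > 1, two phases present.
Iterate (Newton) starting at ψ₁ = 0.33:
  ψ₁ = 0.330: g = 0.0469, g' = -0.629 → ψ₁ = 0.405
Converged at ψ₁ = 0.405.
Drum-1 compositions:
  benzene: x = 0.371, y = 0.767
  ethylbenzene: x = 0.629, y = 0.233
Drum-2 feed = drum-1 vapor: z₂ = (0.7671, 0.2329).
Drum 2:
Rachford–Rice: g(ψ₂) = Σ zᵢ(Kᵢ−1)/(1+ψ₂(Kᵢ−1)) = 0.
g(0) = ΣzᵢKᵢ − 1 = 0.158 and g(1) = 1 − Σzᵢ/Kᵢ = -0.432, so a root lies in (0, 1).
Binary case is linear: z₁(K₁−1)(1+ψ₂(K₂−1)) + z₂(K₂−1)(1+ψ₂(K₁−1)) = 0
⇒ ψ₂ = [z₁(K₁−1)+z₂(K₂−1)] / [−(K₁−1)(K₂−1)] = 0.1575/0.3182 = 0.495
  benzene: x = 0.632, y = 0.904
  ethylbenzene: x = 0.368, y = 0.096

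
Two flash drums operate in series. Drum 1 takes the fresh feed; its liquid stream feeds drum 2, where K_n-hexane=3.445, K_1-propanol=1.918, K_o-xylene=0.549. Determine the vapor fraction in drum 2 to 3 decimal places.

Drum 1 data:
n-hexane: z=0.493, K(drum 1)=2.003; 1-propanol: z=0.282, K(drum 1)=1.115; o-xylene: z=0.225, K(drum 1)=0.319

V/F (drum 2) = 0.895

Drum 1:
Iterate (Newton) starting at ψ₁ = 0.5:
  ψ₁ = 0.500: g = 0.1277, g' = -0.463 → ψ₁ = 0.776
  ψ₁ = 0.776: g = -0.0168, g' = -0.629 → ψ₁ = 0.749
  ψ₁ = 0.749: g = -0.0004, g' = -0.599 → ψ₁ = 0.748
Converged at ψ₁ = 0.748.
Drum-1 compositions:
  n-hexane: x = 0.282, y = 0.564
  1-propanol: x = 0.260, y = 0.290
  o-xylene: x = 0.459, y = 0.146
Drum-2 feed = drum-1 liquid: z₂ = (0.2817, 0.2597, 0.4587).
Drum 2:
Material balance + equilibrium reduce to Σ zᵢ(Kᵢ−1)/(1+ψ₂(Kᵢ−1)) = 0.
Feasibility: ΣzᵢKᵢ = 1.720, Σzᵢ/Kᵢ = 1.053 — both > 1, two phases present.
Newton–Raphson from ψ₂ = 0.5:
  ψ₂ = 0.500: g = 0.2061, g' = -0.599 → ψ₂ = 0.844
  ψ₂ = 0.844: g = 0.0251, g' = -0.492 → ψ₂ = 0.895
Converged at ψ₂ = 0.895.
  n-hexane: x = 0.088, y = 0.304
  1-propanol: x = 0.143, y = 0.273
  o-xylene: x = 0.769, y = 0.422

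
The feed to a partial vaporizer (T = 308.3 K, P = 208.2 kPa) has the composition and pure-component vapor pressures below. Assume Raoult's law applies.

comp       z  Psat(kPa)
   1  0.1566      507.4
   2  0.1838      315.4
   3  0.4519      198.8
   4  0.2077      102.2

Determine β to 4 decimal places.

β = 0.6848

Raoult's law: Kᵢ = Pᵢˢᵃᵗ/P = Pᵢˢᵃᵗ/208.2.
  K_1 = 507.4/208.2 = 2.437080, K_2 = 315.4/208.2 = 1.514890, K_3 = 198.8/208.2 = 0.954851, K_4 = 102.2/208.2 = 0.490874
Let β = V/F and solve Σ zᵢ(Kᵢ−1)/(1+β(Kᵢ−1)) = 0.
Check two-phase: ΣzᵢKᵢ = 1.1935 > 1 and Σzᵢ/Kᵢ = 1.0820 > 1, so g(0) = 0.1935 > 0 and g(1) = -0.0820 < 0.
Newton iteration, β⁰ = 0.44:
  β = 0.4400: g = 0.05794, g' = -0.2441 → β = 0.6773
  β = 0.6773: g = 0.00176, g' = -0.2362 → β = 0.6848
Converged at β = 0.6848.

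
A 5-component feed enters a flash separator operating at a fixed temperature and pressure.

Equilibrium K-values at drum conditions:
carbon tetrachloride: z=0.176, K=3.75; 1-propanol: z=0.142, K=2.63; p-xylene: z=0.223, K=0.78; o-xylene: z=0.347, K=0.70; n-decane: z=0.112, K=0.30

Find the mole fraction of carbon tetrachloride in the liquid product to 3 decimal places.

Material balance + equilibrium reduce to Σ zᵢ(Kᵢ−1)/(1+ψ(Kᵢ−1)) = 0.
Feasibility: ΣzᵢKᵢ = 1.484, Σzᵢ/Kᵢ = 1.256 — both > 1, two phases present.
Newton–Raphson from ψ = 0.5:
  ψ = 0.500: g = 0.0331, g' = -0.537 → ψ = 0.562
  ψ = 0.562: g = 0.0007, g' = -0.517 → ψ = 0.563
Converged at ψ = 0.563.
Compositions from xᵢ = zᵢ/(1+ψ(Kᵢ−1)), yᵢ = Kᵢxᵢ:
  carbon tetrachloride: x = 0.069, y = 0.259
  1-propanol: x = 0.074, y = 0.195
  p-xylene: x = 0.255, y = 0.199
  o-xylene: x = 0.418, y = 0.292
  n-decane: x = 0.185, y = 0.055

x_carbon tetrachloride = 0.069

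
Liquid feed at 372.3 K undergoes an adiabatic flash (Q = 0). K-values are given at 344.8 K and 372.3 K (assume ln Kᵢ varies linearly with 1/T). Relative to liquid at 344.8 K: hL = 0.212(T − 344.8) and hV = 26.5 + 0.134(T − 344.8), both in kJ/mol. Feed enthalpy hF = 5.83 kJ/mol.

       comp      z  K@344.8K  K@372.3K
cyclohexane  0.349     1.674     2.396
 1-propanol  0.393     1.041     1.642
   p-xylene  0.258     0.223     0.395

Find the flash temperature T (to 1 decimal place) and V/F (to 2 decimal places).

Adiabatic flash: solve Rachford–Rice at each trial T, then check hF = ψ·hV(T) + (1−ψ)·hL(T).
  T = 344.8 K: K = (1.674, 1.041, 0.223), RR gives ψ = 0.158, H_out = 4.193 kJ/mol
  T = 372.3 K: K = (2.396, 1.642, 0.395), RR gives ψ = 0.949, H_out = 28.937 kJ/mol
  T = 358.6 K: K = (2.018, 1.320, 0.300), RR gives ψ = 0.627, H_out = 18.867 kJ/mol
  T = 351.7 K: K = (1.841, 1.175, 0.260), RR gives ψ = 0.428, H_out = 12.585 kJ/mol
  T = 348.2 K: K = (1.755, 1.106, 0.241), RR gives ψ = 0.304, H_out = 8.684 kJ/mol
  T = 346.5 K: K = (1.714, 1.073, 0.232), RR gives ψ = 0.234, H_out = 6.539 kJ/mol
Linear interpolation between T = 344.8 (H_out = 4.193) and T = 346.5 (H_out = 6.539) on hF = 5.83 gives T ≈ 346.0 K, at which ψ = 0.21.

T = 346.0 K, V/F = 0.21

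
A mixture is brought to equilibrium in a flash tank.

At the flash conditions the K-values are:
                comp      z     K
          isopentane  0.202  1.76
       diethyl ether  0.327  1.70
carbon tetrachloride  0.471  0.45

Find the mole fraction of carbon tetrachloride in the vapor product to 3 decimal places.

Let β = V/F and solve Σ zᵢ(Kᵢ−1)/(1+β(Kᵢ−1)) = 0.
g(0) = ΣzᵢKᵢ − 1 = 0.123 and g(1) = 1 − Σzᵢ/Kᵢ = -0.354, so a root lies in (0, 1).
Newton–Raphson from β = 0.5:
  β = 0.500: g = -0.0765, g' = -0.420 → β = 0.318
  β = 0.318: g = -0.0031, g' = -0.392 → β = 0.310
Converged at β = 0.310.
Compositions from xᵢ = zᵢ/(1+β(Kᵢ−1)), yᵢ = Kᵢxᵢ:
  isopentane: x = 0.163, y = 0.288
  diethyl ether: x = 0.269, y = 0.457
  carbon tetrachloride: x = 0.568, y = 0.256

y_carbon tetrachloride = 0.256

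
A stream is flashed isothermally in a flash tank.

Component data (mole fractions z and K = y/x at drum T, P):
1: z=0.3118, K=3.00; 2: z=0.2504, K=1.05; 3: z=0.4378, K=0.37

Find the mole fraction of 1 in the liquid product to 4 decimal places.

x_1 = 0.1760

Rachford–Rice: g(ψ) = Σ zᵢ(Kᵢ−1)/(1+ψ(Kᵢ−1)) = 0.
Feasibility: ΣzᵢKᵢ = 1.3603, Σzᵢ/Kᵢ = 1.5257 — both > 1, two phases present.
Newton iteration, ψ⁰ = 0.64:
  ψ = 0.6400: g = -0.17651, g' = -0.7284 → ψ = 0.3977
  ψ = 0.3977: g = -0.00839, g' = -0.6969 → ψ = 0.3856
  ψ = 0.3856: g = 0.00003, g' = -0.7013 → ψ = 0.3857
Converged at ψ = 0.3857.
Compositions from xᵢ = zᵢ/(1+ψ(Kᵢ−1)), yᵢ = Kᵢxᵢ:
  1: x = 0.1760, y = 0.5281
  2: x = 0.2457, y = 0.2579
  3: x = 0.5783, y = 0.2140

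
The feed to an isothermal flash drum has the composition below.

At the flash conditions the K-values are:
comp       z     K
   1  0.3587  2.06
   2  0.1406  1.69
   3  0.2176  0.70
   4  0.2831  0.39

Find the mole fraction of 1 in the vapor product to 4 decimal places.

y_1 = 0.4864

Let ψ = V/F and solve Σ zᵢ(Kᵢ−1)/(1+ψ(Kᵢ−1)) = 0.
Check two-phase: ΣzᵢKᵢ = 1.2393 > 1 and Σzᵢ/Kᵢ = 1.2941 > 1, so g(0) = 0.2393 > 0 and g(1) = -0.2941 < 0.
Iterate (Newton) starting at ψ = 0.4:
  ψ = 0.4000: g = 0.04043, g' = -0.4495 → ψ = 0.4900
  ψ = 0.4900: g = -0.00008, g' = -0.4532 → ψ = 0.4898
Converged at ψ = 0.4898.
Compositions from xᵢ = zᵢ/(1+ψ(Kᵢ−1)), yᵢ = Kᵢxᵢ:
  1: x = 0.2361, y = 0.4864
  2: x = 0.1051, y = 0.1776
  3: x = 0.2551, y = 0.1786
  4: x = 0.4037, y = 0.1575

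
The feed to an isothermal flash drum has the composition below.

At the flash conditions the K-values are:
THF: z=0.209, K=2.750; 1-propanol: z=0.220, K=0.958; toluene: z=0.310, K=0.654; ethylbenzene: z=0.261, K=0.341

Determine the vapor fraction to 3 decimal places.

ψ = 0.111

Newton iteration, ψ⁰ = 0.54:
  ψ = 0.540: g = -0.2203, g' = -0.499 → ψ = 0.098
  ψ = 0.098: g = 0.0078, g' = -0.636 → ψ = 0.111
Converged at ψ = 0.111.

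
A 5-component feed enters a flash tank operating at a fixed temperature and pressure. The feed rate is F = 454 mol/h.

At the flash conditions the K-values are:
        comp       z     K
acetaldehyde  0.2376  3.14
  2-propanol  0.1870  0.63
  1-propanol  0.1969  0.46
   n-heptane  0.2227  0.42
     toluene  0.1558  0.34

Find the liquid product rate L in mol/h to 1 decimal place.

Material balance + equilibrium reduce to Σ zᵢ(Kᵢ−1)/(1+V/F(Kᵢ−1)) = 0.
Check two-phase: ΣzᵢKᵢ = 1.1010 > 1 and Σzᵢ/Kᵢ = 1.7890 > 1, so g(0) = 0.1010 > 0 and g(1) = -0.7890 < 0.
Iterate (Newton) starting at V/F = 0.5:
  V/F = 0.5000: g = -0.32031, g' = -0.7000 → V/F = 0.0424
  V/F = 0.0424: g = 0.04881, g' = -1.1516 → V/F = 0.0848
  V/F = 0.0848: g = 0.00272, g' = -1.0289 → V/F = 0.0875
Converged at V/F = 0.0875.
Then V = V/F·F = 0.0875·454 = 39.7 mol/h and L = F − V = 414.3 mol/h.

L = 414.3 mol/h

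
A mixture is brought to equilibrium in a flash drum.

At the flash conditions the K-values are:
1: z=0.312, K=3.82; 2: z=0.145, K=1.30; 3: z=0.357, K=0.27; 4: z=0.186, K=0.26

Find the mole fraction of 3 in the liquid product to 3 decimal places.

Newton–Raphson from ψ = 0.52:
  ψ = 0.520: g = -0.2494, g' = -1.181 → ψ = 0.309
  ψ = 0.309: g = -0.0047, g' = -1.208 → ψ = 0.305
Converged at ψ = 0.305.
Compositions from xᵢ = zᵢ/(1+ψ(Kᵢ−1)), yᵢ = Kᵢxᵢ:
  1: x = 0.168, y = 0.641
  2: x = 0.133, y = 0.173
  3: x = 0.459, y = 0.124
  4: x = 0.240, y = 0.062

x_3 = 0.459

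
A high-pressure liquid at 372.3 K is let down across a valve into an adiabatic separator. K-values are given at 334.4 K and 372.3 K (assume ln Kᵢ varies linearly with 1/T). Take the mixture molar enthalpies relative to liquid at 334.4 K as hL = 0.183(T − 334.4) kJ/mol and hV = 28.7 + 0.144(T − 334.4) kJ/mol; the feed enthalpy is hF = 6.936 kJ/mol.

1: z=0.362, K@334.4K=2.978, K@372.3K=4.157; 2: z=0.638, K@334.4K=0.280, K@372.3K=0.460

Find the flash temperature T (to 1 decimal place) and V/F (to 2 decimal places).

Adiabatic flash: solve Rachford–Rice at each trial T, then check hF = ψ·hV(T) + (1−ψ)·hL(T).
  T = 334.4 K: K = (2.978, 0.280), RR gives ψ = 0.180, H_out = 5.173 kJ/mol
  T = 372.3 K: K = (4.157, 0.460), RR gives ψ = 0.468, H_out = 19.683 kJ/mol
  T = 353.4 K: K = (3.552, 0.364), RR gives ψ = 0.319, H_out = 12.398 kJ/mol
  T = 343.9 K: K = (3.260, 0.320), RR gives ψ = 0.250, H_out = 8.831 kJ/mol
  T = 339.1 K: K = (3.116, 0.300), RR gives ψ = 0.215, H_out = 7.002 kJ/mol
  T = 336.8 K: K = (3.048, 0.290), RR gives ψ = 0.198, H_out = 6.112 kJ/mol
Linear interpolation between T = 336.8 (H_out = 6.112) and T = 339.1 (H_out = 7.002) on hF = 6.936 gives T ≈ 338.9 K, at which ψ = 0.21.

T = 338.9 K, V/F = 0.21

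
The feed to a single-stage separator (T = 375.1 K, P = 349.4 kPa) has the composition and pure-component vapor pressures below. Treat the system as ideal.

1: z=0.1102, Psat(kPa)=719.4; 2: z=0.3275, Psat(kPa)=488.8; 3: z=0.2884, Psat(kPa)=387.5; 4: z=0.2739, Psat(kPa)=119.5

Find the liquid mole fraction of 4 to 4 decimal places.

x_4 = 0.3519

Raoult's law: Kᵢ = Pᵢˢᵃᵗ/P = Pᵢˢᵃᵗ/349.4.
  K_1 = 719.4/349.4 = 2.058958, K_2 = 488.8/349.4 = 1.398970, K_3 = 387.5/349.4 = 1.109044, K_4 = 119.5/349.4 = 0.342015
Iterate (Newton) starting at V/F = 0.5:
  V/F = 0.5000: g = -0.05353, g' = -0.3555 → V/F = 0.3494
  V/F = 0.3494: g = -0.00388, g' = -0.3091 → V/F = 0.3369
  V/F = 0.3369: g = -0.00002, g' = -0.3066 → V/F = 0.3368
Converged at V/F = 0.3368.
Compositions from xᵢ = zᵢ/(1+V/F(Kᵢ−1)), yᵢ = Kᵢxᵢ:
  1: x = 0.0812, y = 0.1672
  2: x = 0.2887, y = 0.4039
  3: x = 0.2782, y = 0.3085
  4: x = 0.3519, y = 0.1204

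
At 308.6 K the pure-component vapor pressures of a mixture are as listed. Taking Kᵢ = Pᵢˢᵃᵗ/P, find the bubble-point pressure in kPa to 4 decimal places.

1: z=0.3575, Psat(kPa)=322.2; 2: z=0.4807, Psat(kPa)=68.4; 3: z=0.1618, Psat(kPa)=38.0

Pbub = 154.2148 kPa

At the bubble point ψ → 0, so ΣzᵢKᵢ = 1 with Kᵢ = Pᵢˢᵃᵗ/P ⇒ P = ΣzᵢPᵢˢᵃᵗ.
P = 0.3575·322.2 + 0.4807·68.4 + 0.1618·38.0 = 154.2148 kPa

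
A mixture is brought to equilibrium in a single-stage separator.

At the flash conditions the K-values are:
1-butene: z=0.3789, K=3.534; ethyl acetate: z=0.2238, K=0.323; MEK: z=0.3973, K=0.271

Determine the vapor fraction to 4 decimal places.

Newton iteration, ψ⁰ = 0.37:
  ψ = 0.3700: g = -0.10323, g' = -1.2266 → ψ = 0.2858
  ψ = 0.2858: g = 0.00308, g' = -1.3129 → ψ = 0.2882
Converged at ψ = 0.2882.

ψ = 0.2882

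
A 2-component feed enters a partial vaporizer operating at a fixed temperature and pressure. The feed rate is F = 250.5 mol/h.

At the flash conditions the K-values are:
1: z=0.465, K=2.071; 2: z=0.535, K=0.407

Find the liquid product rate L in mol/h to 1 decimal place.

L = 179.2 mol/h

Binary case is linear: z₁(K₁−1)(1+ψ(K₂−1)) + z₂(K₂−1)(1+ψ(K₁−1)) = 0
⇒ ψ = [z₁(K₁−1)+z₂(K₂−1)] / [−(K₁−1)(K₂−1)] = 0.1808/0.6351 = 0.285
Then V = ψ·F = 0.2846·250.5 = 71.3 mol/h and L = F − V = 179.2 mol/h.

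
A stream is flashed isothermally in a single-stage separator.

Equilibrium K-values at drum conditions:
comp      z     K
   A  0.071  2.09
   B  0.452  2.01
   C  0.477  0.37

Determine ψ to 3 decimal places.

ψ = 0.363

Material balance + equilibrium reduce to Σ zᵢ(Kᵢ−1)/(1+ψ(Kᵢ−1)) = 0.
Feasibility: ΣzᵢKᵢ = 1.233, Σzᵢ/Kᵢ = 1.548 — both > 1, two phases present.
Iterate (Newton) starting at ψ = 0.5:
  ψ = 0.500: g = -0.0853, g' = -0.642 → ψ = 0.367
  ψ = 0.367: g = -0.0027, g' = -0.609 → ψ = 0.363
Converged at ψ = 0.363.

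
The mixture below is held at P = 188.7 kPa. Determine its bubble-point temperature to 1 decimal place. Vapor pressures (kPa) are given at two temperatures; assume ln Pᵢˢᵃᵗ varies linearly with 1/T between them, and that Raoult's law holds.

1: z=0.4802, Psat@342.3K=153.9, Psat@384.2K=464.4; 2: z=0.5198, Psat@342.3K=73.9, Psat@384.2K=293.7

Bubble-point temperature: ΣzᵢPᵢˢᵃᵗ(T) = P. Interpolate ln Pᵢˢᵃᵗ = aᵢ + bᵢ/T.
  T = 342.3 K: ΣzᵢPᵢˢᵃᵗ = 112.32 kPa
  T = 384.2 K: ΣzᵢPᵢˢᵃᵗ = 375.67 kPa
  T = 363.2 K: ΣzᵢPᵢˢᵃᵗ = 211.91 kPa
  T = 352.8 K: ΣzᵢPᵢˢᵃᵗ = 155.88 kPa
  T = 358.0 K: ΣzᵢPᵢˢᵃᵗ = 182.13 kPa
  T = 360.6 K: ΣzᵢPᵢˢᵃᵗ = 196.56 kPa
Interpolating between 358.0 K and 360.6 K gives T ≈ 359.2 K.

T = 359.2 K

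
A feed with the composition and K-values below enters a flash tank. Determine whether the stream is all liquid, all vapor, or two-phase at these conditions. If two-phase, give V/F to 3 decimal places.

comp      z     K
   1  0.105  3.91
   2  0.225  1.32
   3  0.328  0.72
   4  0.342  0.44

ΣzᵢKᵢ = 1.094; Σzᵢ/Kᵢ = 1.430.
Both exceed 1, so a two-phase solution exists.
Iterate (Newton) starting at ψ = 0.5:
  ψ = 0.500: g = -0.1863, g' = -0.406 → ψ = 0.042
  ψ = 0.042: g = 0.0546, g' = -0.869 → ψ = 0.104
  ψ = 0.104: g = 0.0060, g' = -0.693 → ψ = 0.113
Converged at ψ = 0.113.

two-phase, V/F = 0.113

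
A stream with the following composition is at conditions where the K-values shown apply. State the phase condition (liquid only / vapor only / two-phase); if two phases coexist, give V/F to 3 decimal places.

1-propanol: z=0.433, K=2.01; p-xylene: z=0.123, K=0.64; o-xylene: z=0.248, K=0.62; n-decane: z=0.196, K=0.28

ΣzᵢKᵢ = 1.158; Σzᵢ/Kᵢ = 1.508.
Both exceed 1, so a two-phase solution exists.
Newton–Raphson from ψ = 0.5:
  ψ = 0.500: g = -0.1003, g' = -0.521 → ψ = 0.308
  ψ = 0.308: g = -0.0042, g' = -0.491 → ψ = 0.299
Converged at ψ = 0.299.

two-phase, V/F = 0.299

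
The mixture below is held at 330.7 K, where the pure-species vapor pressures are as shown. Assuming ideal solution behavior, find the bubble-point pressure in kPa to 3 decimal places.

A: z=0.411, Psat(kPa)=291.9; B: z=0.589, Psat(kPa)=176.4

At the bubble point ψ → 0, so ΣzᵢKᵢ = 1 with Kᵢ = Pᵢˢᵃᵗ/P ⇒ P = ΣzᵢPᵢˢᵃᵗ.
P = 0.411·291.9 + 0.589·176.4 = 223.870 kPa

Pbub = 223.870 kPa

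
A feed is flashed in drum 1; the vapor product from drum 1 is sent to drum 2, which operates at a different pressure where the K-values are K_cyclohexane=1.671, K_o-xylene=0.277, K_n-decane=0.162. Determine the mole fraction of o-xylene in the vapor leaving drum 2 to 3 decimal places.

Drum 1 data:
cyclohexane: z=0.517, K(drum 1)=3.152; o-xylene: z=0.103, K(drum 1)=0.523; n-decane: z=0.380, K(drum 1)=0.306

y_o-xylene (drum 2) = 0.033

Drum 1:
Let ψ₁ = V/F and solve Σ zᵢ(Kᵢ−1)/(1+ψ₁(Kᵢ−1)) = 0.
Feasibility: ΣzᵢKᵢ = 1.800, Σzᵢ/Kᵢ = 1.603 — both > 1, two phases present.
Iterate (Newton) starting at ψ₁ = 0.5:
  ψ₁ = 0.500: g = 0.0675, g' = -1.025 → ψ₁ = 0.566
Converged at ψ₁ = 0.566.
Drum-1 compositions:
  cyclohexane: x = 0.233, y = 0.735
  o-xylene: x = 0.141, y = 0.074
  n-decane: x = 0.626, y = 0.191
Drum-2 feed = drum-1 vapor: z₂ = (0.7347, 0.0738, 0.1915).
Drum 2:
Newton–Raphson from ψ₂ = 0.5:
  ψ₂ = 0.500: g = 0.0094, g' = -0.678 → ψ₂ = 0.514
Converged at ψ₂ = 0.514.
  cyclohexane: x = 0.546, y = 0.913
  o-xylene: x = 0.117, y = 0.033
  n-decane: x = 0.336, y = 0.054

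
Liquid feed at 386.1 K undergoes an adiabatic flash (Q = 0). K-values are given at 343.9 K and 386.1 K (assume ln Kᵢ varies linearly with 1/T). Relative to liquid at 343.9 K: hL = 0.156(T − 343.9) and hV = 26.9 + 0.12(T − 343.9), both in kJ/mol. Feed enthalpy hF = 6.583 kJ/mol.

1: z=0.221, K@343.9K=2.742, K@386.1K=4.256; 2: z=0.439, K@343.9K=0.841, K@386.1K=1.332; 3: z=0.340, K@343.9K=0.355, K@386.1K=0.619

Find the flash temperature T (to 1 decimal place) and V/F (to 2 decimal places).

T = 348.4 K, V/F = 0.22

Adiabatic flash: solve Rachford–Rice at each trial T, then check hF = ψ·hV(T) + (1−ψ)·hL(T).
  T = 343.9 K: K = (2.742, 0.841, 0.355), RR gives ψ = 0.135, H_out = 3.637 kJ/mol
  T = 386.1 K: K = (4.256, 1.332, 0.619), RR gives ψ = 1.000, H_out = 31.964 kJ/mol
  T = 365.0 K: K = (3.460, 1.073, 0.476), RR gives ψ = 0.577, H_out = 18.384 kJ/mol
  T = 354.4 K: K = (3.089, 0.953, 0.413), RR gives ψ = 0.339, H_out = 10.621 kJ/mol
  T = 349.1 K: K = (2.911, 0.895, 0.383), RR gives ψ = 0.233, H_out = 7.042 kJ/mol
  T = 346.5 K: K = (2.826, 0.868, 0.369), RR gives ψ = 0.184, H_out = 5.332 kJ/mol
  T = 347.8 K: K = (2.869, 0.882, 0.376), RR gives ψ = 0.208, H_out = 6.184 kJ/mol
Linear interpolation between T = 347.8 (H_out = 6.184) and T = 349.1 (H_out = 7.042) on hF = 6.583 gives T ≈ 348.4 K, at which ψ = 0.22.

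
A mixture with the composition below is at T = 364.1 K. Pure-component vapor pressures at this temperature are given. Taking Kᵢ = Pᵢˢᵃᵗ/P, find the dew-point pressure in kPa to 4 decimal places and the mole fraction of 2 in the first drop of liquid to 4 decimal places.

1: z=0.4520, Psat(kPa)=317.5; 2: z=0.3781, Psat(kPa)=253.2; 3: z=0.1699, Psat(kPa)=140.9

At the dew point ψ → 1, so Σzᵢ/Kᵢ = 1 with Kᵢ = Pᵢˢᵃᵗ/P ⇒ 1/P = Σzᵢ/Pᵢˢᵃᵗ.
1/P = 0.4520/317.5 + 0.3781/253.2 + 0.1699/140.9 = 0.0041227 ⇒ P = 242.5579 kPa
xᵢ = zᵢP/Pᵢˢᵃᵗ ⇒ x_2 = 0.3781·242.5579/253.2 = 0.3622

Pdew = 242.5579 kPa, x_2 = 0.3622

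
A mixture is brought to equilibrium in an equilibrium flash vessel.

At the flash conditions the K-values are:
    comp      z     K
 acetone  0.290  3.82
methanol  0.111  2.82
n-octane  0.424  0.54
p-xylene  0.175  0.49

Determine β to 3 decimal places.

Let β = V/F and solve Σ zᵢ(Kᵢ−1)/(1+β(Kᵢ−1)) = 0.
Feasibility: ΣzᵢKᵢ = 1.736, Σzᵢ/Kᵢ = 1.258 — both > 1, two phases present.
Newton iteration, β⁰ = 0.55:
  β = 0.550: g = 0.0364, g' = -0.695 → β = 0.602
  β = 0.602: g = 0.0008, g' = -0.667 → β = 0.604
Converged at β = 0.604.

β = 0.604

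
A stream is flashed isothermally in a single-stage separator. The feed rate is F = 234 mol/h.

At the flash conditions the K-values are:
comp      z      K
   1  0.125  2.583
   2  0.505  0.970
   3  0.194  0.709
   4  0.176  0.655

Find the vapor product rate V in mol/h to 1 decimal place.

V = 57.6 mol/h

Material balance + equilibrium reduce to Σ zᵢ(Kᵢ−1)/(1+V/F(Kᵢ−1)) = 0.
Feasibility: ΣzᵢKᵢ = 1.066, Σzᵢ/Kᵢ = 1.111 — both > 1, two phases present.
Newton–Raphson from V/F = 0.5:
  V/F = 0.500: g = -0.0444, g' = -0.151 → V/F = 0.206
  V/F = 0.206: g = 0.0085, g' = -0.221 → V/F = 0.245
  V/F = 0.245: g = 0.0003, g' = -0.207 → V/F = 0.246
Converged at V/F = 0.246.
Then V = V/F·F = 0.2460·234 = 57.6 mol/h and L = F − V = 176.4 mol/h.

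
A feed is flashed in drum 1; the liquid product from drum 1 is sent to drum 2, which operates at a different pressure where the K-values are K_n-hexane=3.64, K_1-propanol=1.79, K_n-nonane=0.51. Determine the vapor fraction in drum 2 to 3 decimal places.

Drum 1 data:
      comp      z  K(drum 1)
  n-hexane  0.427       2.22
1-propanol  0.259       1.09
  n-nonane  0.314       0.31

V/F (drum 2) = 0.700

Drum 1:
Material balance + equilibrium reduce to Σ zᵢ(Kᵢ−1)/(1+ψ₁(Kᵢ−1)) = 0.
Feasibility: ΣzᵢKᵢ = 1.328, Σzᵢ/Kᵢ = 1.443 — both > 1, two phases present.
Newton iteration, ψ₁⁰ = 0.5:
  ψ₁ = 0.500: g = 0.0151, g' = -0.596 → ψ₁ = 0.525
Converged at ψ₁ = 0.525.
Drum-1 compositions:
  n-hexane: x = 0.260, y = 0.578
  1-propanol: x = 0.247, y = 0.270
  n-nonane: x = 0.492, y = 0.153
Drum-2 feed = drum-1 liquid: z₂ = (0.2603, 0.2473, 0.4924).
Drum 2:
Rachford–Rice: g(ψ₂) = Σ zᵢ(Kᵢ−1)/(1+ψ₂(Kᵢ−1)) = 0.
g(0) = ΣzᵢKᵢ − 1 = 0.641 and g(1) = 1 − Σzᵢ/Kᵢ = -0.175, so a root lies in (0, 1).
Newton–Raphson from ψ₂ = 0.5:
  ψ₂ = 0.500: g = 0.1166, g' = -0.624 → ψ₂ = 0.687
  ψ₂ = 0.687: g = 0.0071, g' = -0.563 → ψ₂ = 0.700
Converged at ψ₂ = 0.700.
  n-hexane: x = 0.091, y = 0.333
  1-propanol: x = 0.159, y = 0.285
  n-nonane: x = 0.749, y = 0.382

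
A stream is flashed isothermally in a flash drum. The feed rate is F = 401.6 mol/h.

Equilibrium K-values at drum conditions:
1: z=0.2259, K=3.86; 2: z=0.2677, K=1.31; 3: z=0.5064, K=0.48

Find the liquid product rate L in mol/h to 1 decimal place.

L = 213.2 mol/h

Let ψ = V/F and solve Σ zᵢ(Kᵢ−1)/(1+ψ(Kᵢ−1)) = 0.
Feasibility: ΣzᵢKᵢ = 1.4657, Σzᵢ/Kᵢ = 1.3179 — both > 1, two phases present.
Newton–Raphson from ψ = 0.5:
  ψ = 0.5000: g = -0.01812, g' = -0.5823 → ψ = 0.4689
  ψ = 0.4689: g = 0.00021, g' = -0.5963 → ψ = 0.4692
Converged at ψ = 0.4692.
Then V = ψ·F = 0.4692·401.6 = 188.4 mol/h and L = F − V = 213.2 mol/h.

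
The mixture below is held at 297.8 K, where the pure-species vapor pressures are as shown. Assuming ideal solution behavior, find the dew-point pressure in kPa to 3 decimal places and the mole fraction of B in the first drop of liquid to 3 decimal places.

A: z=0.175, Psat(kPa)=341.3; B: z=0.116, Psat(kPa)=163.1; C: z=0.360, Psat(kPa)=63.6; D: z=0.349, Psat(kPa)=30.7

Pdew = 54.787 kPa, x_B = 0.039

At the dew point ψ → 1, so Σzᵢ/Kᵢ = 1 with Kᵢ = Pᵢˢᵃᵗ/P ⇒ 1/P = Σzᵢ/Pᵢˢᵃᵗ.
1/P = 0.175/341.3 + 0.116/163.1 + 0.360/63.6 + 0.349/30.7 = 0.018252 ⇒ P = 54.787 kPa
xᵢ = zᵢP/Pᵢˢᵃᵗ ⇒ x_B = 0.116·54.787/163.1 = 0.039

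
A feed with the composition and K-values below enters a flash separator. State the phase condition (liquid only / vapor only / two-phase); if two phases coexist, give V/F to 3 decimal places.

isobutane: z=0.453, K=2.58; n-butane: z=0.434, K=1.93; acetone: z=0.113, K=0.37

ΣzᵢKᵢ = 2.048; Σzᵢ/Kᵢ = 0.706.
Since Σzᵢ/Kᵢ < 1 the mixture is above its dew point — single vapor phase.

vapor only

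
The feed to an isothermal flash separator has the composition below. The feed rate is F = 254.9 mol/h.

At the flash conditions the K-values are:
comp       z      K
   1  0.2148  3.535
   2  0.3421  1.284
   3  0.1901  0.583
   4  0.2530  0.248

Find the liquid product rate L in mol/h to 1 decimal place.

L = 156.4 mol/h

Rachford–Rice: g(ψ) = Σ zᵢ(Kᵢ−1)/(1+ψ(Kᵢ−1)) = 0.
Check two-phase: ΣzᵢKᵢ = 1.3721 > 1 and Σzᵢ/Kᵢ = 1.6734 > 1, so g(0) = 0.3721 > 0 and g(1) = -0.6734 < 0.
Newton iteration, ψ⁰ = 0.61:
  ψ = 0.6100: g = -0.16115, g' = -0.7807 → ψ = 0.4036
  ψ = 0.4036: g = -0.01215, g' = -0.7022 → ψ = 0.3863
Converged at ψ = 0.3863.
Then V = ψ·F = 0.3863·254.9 = 98.5 mol/h and L = F − V = 156.4 mol/h.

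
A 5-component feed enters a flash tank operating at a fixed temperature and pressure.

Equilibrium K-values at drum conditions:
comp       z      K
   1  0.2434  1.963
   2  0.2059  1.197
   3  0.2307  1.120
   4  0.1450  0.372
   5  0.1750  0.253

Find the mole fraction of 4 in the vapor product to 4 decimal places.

y_4 = 0.0623

Newton iteration, V/F⁰ = 0.55:
  V/F = 0.5500: g = -0.14519, g' = -0.5207 → V/F = 0.2711
  V/F = 0.2711: g = -0.02250, g' = -0.3889 → V/F = 0.2133
  V/F = 0.2133: g = -0.00027, g' = -0.3803 → V/F = 0.2126
Converged at V/F = 0.2126.
Compositions from xᵢ = zᵢ/(1+V/F(Kᵢ−1)), yᵢ = Kᵢxᵢ:
  1: x = 0.2020, y = 0.3966
  2: x = 0.1976, y = 0.2366
  3: x = 0.2250, y = 0.2520
  4: x = 0.1673, y = 0.0623
  5: x = 0.2080, y = 0.0526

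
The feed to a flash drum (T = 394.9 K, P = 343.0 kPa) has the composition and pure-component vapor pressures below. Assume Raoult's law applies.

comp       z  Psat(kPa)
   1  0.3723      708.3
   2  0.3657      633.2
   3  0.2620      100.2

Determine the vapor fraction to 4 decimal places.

Raoult's law: Kᵢ = Pᵢˢᵃᵗ/P = Pᵢˢᵃᵗ/343.0.
  K_1 = 708.3/343.0 = 2.065015, K_2 = 633.2/343.0 = 1.846064, K_3 = 100.2/343.0 = 0.292128
Material balance + equilibrium reduce to Σ zᵢ(Kᵢ−1)/(1+ψ(Kᵢ−1)) = 0.
g(0) = ΣzᵢKᵢ − 1 = 0.5204 and g(1) = 1 − Σzᵢ/Kᵢ = -0.2753, so a root lies in (0, 1).
Newton iteration, ψ⁰ = 0.5:
  ψ = 0.5000: g = 0.18909, g' = -0.6236 → ψ = 0.8032
  ψ = 0.8032: g = -0.03197, g' = -0.9208 → ψ = 0.7685
  ψ = 0.7685: g = -0.00118, g' = -0.8552 → ψ = 0.7671
Converged at ψ = 0.7671.

ψ = 0.7671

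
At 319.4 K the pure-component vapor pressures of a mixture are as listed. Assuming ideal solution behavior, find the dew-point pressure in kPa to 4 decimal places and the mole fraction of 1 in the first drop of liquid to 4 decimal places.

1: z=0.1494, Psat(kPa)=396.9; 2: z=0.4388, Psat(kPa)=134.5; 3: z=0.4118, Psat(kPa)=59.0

At the dew point ψ → 1, so Σzᵢ/Kᵢ = 1 with Kᵢ = Pᵢˢᵃᵗ/P ⇒ 1/P = Σzᵢ/Pᵢˢᵃᵗ.
1/P = 0.1494/396.9 + 0.4388/134.5 + 0.4118/59.0 = 0.0106185 ⇒ P = 94.1750 kPa
xᵢ = zᵢP/Pᵢˢᵃᵗ ⇒ x_1 = 0.1494·94.1750/396.9 = 0.0354

Pdew = 94.1750 kPa, x_1 = 0.0354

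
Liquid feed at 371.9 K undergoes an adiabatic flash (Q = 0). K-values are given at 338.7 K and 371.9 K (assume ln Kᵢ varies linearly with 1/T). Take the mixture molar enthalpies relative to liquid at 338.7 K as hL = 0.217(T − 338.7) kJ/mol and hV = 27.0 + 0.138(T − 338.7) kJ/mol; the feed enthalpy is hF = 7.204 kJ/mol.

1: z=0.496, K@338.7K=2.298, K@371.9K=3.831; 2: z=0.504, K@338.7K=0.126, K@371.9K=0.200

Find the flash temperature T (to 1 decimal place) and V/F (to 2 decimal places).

T = 343.3 K, V/F = 0.23

Adiabatic flash: solve Rachford–Rice at each trial T, then check hF = ψ·hV(T) + (1−ψ)·hL(T).
  T = 338.7 K: K = (2.298, 0.126), RR gives ψ = 0.179, H_out = 4.839 kJ/mol
  T = 371.9 K: K = (3.831, 0.200), RR gives ψ = 0.442, H_out = 17.978 kJ/mol
  T = 355.3 K: K = (3.003, 0.160), RR gives ψ = 0.339, H_out = 12.314 kJ/mol
  T = 347.0 K: K = (2.635, 0.143), RR gives ψ = 0.270, H_out = 8.922 kJ/mol
  T = 342.9 K: K = (2.465, 0.134), RR gives ψ = 0.229, H_out = 7.015 kJ/mol
  T = 344.9 K: K = (2.547, 0.138), RR gives ψ = 0.250, H_out = 7.968 kJ/mol
Linear interpolation between T = 342.9 (H_out = 7.015) and T = 344.9 (H_out = 7.968) on hF = 7.204 gives T ≈ 343.3 K, at which ψ = 0.23.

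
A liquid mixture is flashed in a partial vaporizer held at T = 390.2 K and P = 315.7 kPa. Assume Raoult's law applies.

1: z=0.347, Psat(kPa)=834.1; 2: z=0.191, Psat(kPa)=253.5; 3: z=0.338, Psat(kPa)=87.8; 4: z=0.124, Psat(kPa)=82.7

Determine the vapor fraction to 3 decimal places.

Raoult's law: Kᵢ = Pᵢˢᵃᵗ/P = Pᵢˢᵃᵗ/315.7.
  K_1 = 834.1/315.7 = 2.64207, K_2 = 253.5/315.7 = 0.80298, K_3 = 87.8/315.7 = 0.27811, K_4 = 82.7/315.7 = 0.26196
Rachford–Rice: g(ψ) = Σ zᵢ(Kᵢ−1)/(1+ψ(Kᵢ−1)) = 0.
Check two-phase: ΣzᵢKᵢ = 1.197 > 1 and Σzᵢ/Kᵢ = 2.058 > 1, so g(0) = 0.197 > 0 and g(1) = -1.058 < 0.
Newton iteration, ψ⁰ = 0.38:
  ψ = 0.380: g = -0.1532, g' = -0.828 → ψ = 0.195
  ψ = 0.195: g = 0.0016, g' = -0.876 → ψ = 0.197
Converged at ψ = 0.197.

ψ = 0.197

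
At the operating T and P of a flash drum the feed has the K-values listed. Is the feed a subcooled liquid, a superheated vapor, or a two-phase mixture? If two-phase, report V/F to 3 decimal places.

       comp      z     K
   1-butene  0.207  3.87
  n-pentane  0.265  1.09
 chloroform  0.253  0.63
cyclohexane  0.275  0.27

two-phase, V/F = 0.275

ΣzᵢKᵢ = 1.324; Σzᵢ/Kᵢ = 1.717.
Both exceed 1, so a two-phase solution exists.
Material balance + equilibrium reduce to Σ zᵢ(Kᵢ−1)/(1+ψ(Kᵢ−1)) = 0.
Iterate (Newton) starting at ψ = 0.5:
  ψ = 0.500: g = -0.1642, g' = -0.705 → ψ = 0.267
  ψ = 0.267: g = 0.0063, g' = -0.817 → ψ = 0.275
Converged at ψ = 0.275.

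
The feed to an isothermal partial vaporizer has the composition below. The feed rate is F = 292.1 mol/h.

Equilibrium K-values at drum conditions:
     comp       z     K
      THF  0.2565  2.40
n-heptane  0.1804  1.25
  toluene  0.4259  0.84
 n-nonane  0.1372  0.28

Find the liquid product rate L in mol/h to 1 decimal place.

Material balance + equilibrium reduce to Σ zᵢ(Kᵢ−1)/(1+ψ(Kᵢ−1)) = 0.
g(0) = ΣzᵢKᵢ − 1 = 0.2373 and g(1) = 1 − Σzᵢ/Kᵢ = -0.2482, so a root lies in (0, 1).
Newton iteration, ψ⁰ = 0.45:
  ψ = 0.4500: g = 0.04128, g' = -0.3666 → ψ = 0.5626
  ψ = 0.5626: g = -0.00051, g' = -0.3801 → ψ = 0.5613
Converged at ψ = 0.5613.
Then V = ψ·F = 0.5613·292.1 = 163.9 mol/h and L = F − V = 128.2 mol/h.

L = 128.2 mol/h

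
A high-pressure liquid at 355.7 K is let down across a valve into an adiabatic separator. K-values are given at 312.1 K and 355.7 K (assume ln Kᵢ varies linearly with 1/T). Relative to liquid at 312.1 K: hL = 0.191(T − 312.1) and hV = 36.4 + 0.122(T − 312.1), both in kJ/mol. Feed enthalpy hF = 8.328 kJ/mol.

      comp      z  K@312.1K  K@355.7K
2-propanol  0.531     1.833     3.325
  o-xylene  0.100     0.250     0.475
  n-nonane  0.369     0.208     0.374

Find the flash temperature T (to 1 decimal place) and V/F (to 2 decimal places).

T = 316.7 K, V/F = 0.21

Adiabatic flash: solve Rachford–Rice at each trial T, then check hF = ψ·hV(T) + (1−ψ)·hL(T).
  T = 312.1 K: K = (1.833, 0.250, 0.208), RR gives ψ = 0.115, H_out = 4.188 kJ/mol
  T = 355.7 K: K = (3.325, 0.475, 0.374), RR gives ψ = 0.674, H_out = 30.837 kJ/mol
  T = 333.9 K: K = (2.517, 0.352, 0.284), RR gives ψ = 0.448, H_out = 19.781 kJ/mol
  T = 323.0 K: K = (2.160, 0.298, 0.244), RR gives ψ = 0.309, H_out = 13.097 kJ/mol
  T = 317.6 K: K = (1.994, 0.274, 0.226), RR gives ψ = 0.223, H_out = 9.090 kJ/mol
  T = 314.9 K: K = (1.914, 0.262, 0.217), RR gives ψ = 0.173, H_out = 6.811 kJ/mol
  T = 316.2 K: K = (1.952, 0.268, 0.221), RR gives ψ = 0.198, H_out = 7.936 kJ/mol
Linear interpolation between T = 316.2 (H_out = 7.936) and T = 317.6 (H_out = 9.090) on hF = 8.328 gives T ≈ 316.7 K, at which ψ = 0.21.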